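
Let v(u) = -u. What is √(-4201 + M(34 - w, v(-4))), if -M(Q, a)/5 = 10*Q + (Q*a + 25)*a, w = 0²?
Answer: I*√9121 ≈ 95.504*I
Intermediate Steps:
w = 0
M(Q, a) = -50*Q - 5*a*(25 + Q*a) (M(Q, a) = -5*(10*Q + (Q*a + 25)*a) = -5*(10*Q + (25 + Q*a)*a) = -5*(10*Q + a*(25 + Q*a)) = -50*Q - 5*a*(25 + Q*a))
√(-4201 + M(34 - w, v(-4))) = √(-4201 + (-(-125)*(-4) - 50*(34 - 1*0) - 5*(34 - 1*0)*(-1*(-4))²)) = √(-4201 + (-125*4 - 50*(34 + 0) - 5*(34 + 0)*4²)) = √(-4201 + (-500 - 50*34 - 5*34*16)) = √(-4201 + (-500 - 1700 - 2720)) = √(-4201 - 4920) = √(-9121) = I*√9121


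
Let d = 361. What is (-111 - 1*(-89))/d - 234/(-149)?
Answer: 81196/53789 ≈ 1.5095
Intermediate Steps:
(-111 - 1*(-89))/d - 234/(-149) = (-111 - 1*(-89))/361 - 234/(-149) = (-111 + 89)*(1/361) - 234*(-1/149) = -22*1/361 + 234/149 = -22/361 + 234/149 = 81196/53789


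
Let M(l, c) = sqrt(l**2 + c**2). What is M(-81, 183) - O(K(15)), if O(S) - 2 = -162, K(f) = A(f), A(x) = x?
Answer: 160 + 15*sqrt(178) ≈ 360.13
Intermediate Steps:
K(f) = f
O(S) = -160 (O(S) = 2 - 162 = -160)
M(l, c) = sqrt(c**2 + l**2)
M(-81, 183) - O(K(15)) = sqrt(183**2 + (-81)**2) - 1*(-160) = sqrt(33489 + 6561) + 160 = sqrt(40050) + 160 = 15*sqrt(178) + 160 = 160 + 15*sqrt(178)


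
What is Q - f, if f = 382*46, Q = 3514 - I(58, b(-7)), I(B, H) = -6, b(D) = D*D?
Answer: -14052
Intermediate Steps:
b(D) = D²
Q = 3520 (Q = 3514 - 1*(-6) = 3514 + 6 = 3520)
f = 17572
Q - f = 3520 - 1*17572 = 3520 - 17572 = -14052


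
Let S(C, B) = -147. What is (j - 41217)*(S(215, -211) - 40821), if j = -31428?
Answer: 2976120360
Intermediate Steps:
(j - 41217)*(S(215, -211) - 40821) = (-31428 - 41217)*(-147 - 40821) = -72645*(-40968) = 2976120360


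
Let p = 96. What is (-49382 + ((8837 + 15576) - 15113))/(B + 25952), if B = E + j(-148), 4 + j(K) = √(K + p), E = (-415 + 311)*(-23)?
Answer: -21844690/15445301 + 20041*I*√13/200788913 ≈ -1.4143 + 0.00035987*I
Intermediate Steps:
E = 2392 (E = -104*(-23) = 2392)
j(K) = -4 + √(96 + K) (j(K) = -4 + √(K + 96) = -4 + √(96 + K))
B = 2388 + 2*I*√13 (B = 2392 + (-4 + √(96 - 148)) = 2392 + (-4 + √(-52)) = 2392 + (-4 + 2*I*√13) = 2388 + 2*I*√13 ≈ 2388.0 + 7.2111*I)
(-49382 + ((8837 + 15576) - 15113))/(B + 25952) = (-49382 + ((8837 + 15576) - 15113))/((2388 + 2*I*√13) + 25952) = (-49382 + (24413 - 15113))/(28340 + 2*I*√13) = (-49382 + 9300)/(28340 + 2*I*√13) = -40082/(28340 + 2*I*√13)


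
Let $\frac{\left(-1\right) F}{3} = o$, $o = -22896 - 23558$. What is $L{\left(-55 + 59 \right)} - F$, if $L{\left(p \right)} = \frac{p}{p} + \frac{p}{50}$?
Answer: $- \frac{3484023}{25} \approx -1.3936 \cdot 10^{5}$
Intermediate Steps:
$o = -46454$
$F = 139362$ ($F = \left(-3\right) \left(-46454\right) = 139362$)
$L{\left(p \right)} = 1 + \frac{p}{50}$ ($L{\left(p \right)} = 1 + p \frac{1}{50} = 1 + \frac{p}{50}$)
$L{\left(-55 + 59 \right)} - F = \left(1 + \frac{-55 + 59}{50}\right) - 139362 = \left(1 + \frac{1}{50} \cdot 4\right) - 139362 = \left(1 + \frac{2}{25}\right) - 139362 = \frac{27}{25} - 139362 = - \frac{3484023}{25}$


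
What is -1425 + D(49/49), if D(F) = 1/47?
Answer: -66974/47 ≈ -1425.0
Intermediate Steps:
D(F) = 1/47
-1425 + D(49/49) = -1425 + 1/47 = -66974/47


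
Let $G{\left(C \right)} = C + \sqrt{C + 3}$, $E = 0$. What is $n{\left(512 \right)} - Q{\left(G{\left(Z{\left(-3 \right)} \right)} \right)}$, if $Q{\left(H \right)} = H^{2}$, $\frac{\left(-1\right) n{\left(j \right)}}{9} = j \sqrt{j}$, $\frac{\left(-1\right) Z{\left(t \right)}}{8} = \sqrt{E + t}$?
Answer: $- \left(- \sqrt{3 - 8 i \sqrt{3}} + 8 i \sqrt{3}\right)^{2} - 73728 \sqrt{2} \approx -1.0401 \cdot 10^{5} + 95.073 i$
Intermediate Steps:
$Z{\left(t \right)} = - 8 \sqrt{t}$ ($Z{\left(t \right)} = - 8 \sqrt{0 + t} = - 8 \sqrt{t}$)
$n{\left(j \right)} = - 9 j^{\frac{3}{2}}$ ($n{\left(j \right)} = - 9 j \sqrt{j} = - 9 j^{\frac{3}{2}}$)
$G{\left(C \right)} = C + \sqrt{3 + C}$
$n{\left(512 \right)} - Q{\left(G{\left(Z{\left(-3 \right)} \right)} \right)} = - 9 \cdot 512^{\frac{3}{2}} - \left(- 8 \sqrt{-3} + \sqrt{3 - 8 \sqrt{-3}}\right)^{2} = - 9 \cdot 8192 \sqrt{2} - \left(- 8 i \sqrt{3} + \sqrt{3 - 8 i \sqrt{3}}\right)^{2} = - 73728 \sqrt{2} - \left(- 8 i \sqrt{3} + \sqrt{3 - 8 i \sqrt{3}}\right)^{2} = - 73728 \sqrt{2} - \left(\sqrt{3 - 8 i \sqrt{3}} - 8 i \sqrt{3}\right)^{2} = - \left(\sqrt{3 - 8 i \sqrt{3}} - 8 i \sqrt{3}\right)^{2} - 73728 \sqrt{2}$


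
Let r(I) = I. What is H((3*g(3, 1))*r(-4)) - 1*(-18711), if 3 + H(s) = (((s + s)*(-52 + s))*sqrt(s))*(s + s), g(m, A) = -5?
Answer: 18708 + 230400*sqrt(15) ≈ 9.1104e+5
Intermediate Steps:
H(s) = -3 + 4*s**(5/2)*(-52 + s) (H(s) = -3 + (((s + s)*(-52 + s))*sqrt(s))*(s + s) = -3 + (((2*s)*(-52 + s))*sqrt(s))*(2*s) = -3 + ((2*s*(-52 + s))*sqrt(s))*(2*s) = -3 + (2*s**(3/2)*(-52 + s))*(2*s) = -3 + 4*s**(5/2)*(-52 + s))
H((3*g(3, 1))*r(-4)) - 1*(-18711) = (-3 - 208*7200*sqrt(15) + 4*((3*(-5))*(-4))**(7/2)) - 1*(-18711) = (-3 - 208*7200*sqrt(15) + 4*(-15*(-4))**(7/2)) + 18711 = (-3 - 1497600*sqrt(15) + 4*60**(7/2)) + 18711 = (-3 - 1497600*sqrt(15) + 4*(432000*sqrt(15))) + 18711 = (-3 - 1497600*sqrt(15) + 1728000*sqrt(15)) + 18711 = (-3 + 230400*sqrt(15)) + 18711 = 18708 + 230400*sqrt(15)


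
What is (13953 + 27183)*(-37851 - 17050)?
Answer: -2258407536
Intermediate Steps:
(13953 + 27183)*(-37851 - 17050) = 41136*(-54901) = -2258407536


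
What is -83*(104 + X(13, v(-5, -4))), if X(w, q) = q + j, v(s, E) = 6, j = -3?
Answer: -8881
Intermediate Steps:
X(w, q) = -3 + q (X(w, q) = q - 3 = -3 + q)
-83*(104 + X(13, v(-5, -4))) = -83*(104 + (-3 + 6)) = -83*(104 + 3) = -83*107 = -8881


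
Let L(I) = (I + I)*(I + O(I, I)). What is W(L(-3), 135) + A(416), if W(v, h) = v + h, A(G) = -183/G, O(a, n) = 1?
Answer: 60969/416 ≈ 146.56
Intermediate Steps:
L(I) = 2*I*(1 + I) (L(I) = (I + I)*(I + 1) = (2*I)*(1 + I) = 2*I*(1 + I))
W(v, h) = h + v
W(L(-3), 135) + A(416) = (135 + 2*(-3)*(1 - 3)) - 183/416 = (135 + 2*(-3)*(-2)) - 183*1/416 = (135 + 12) - 183/416 = 147 - 183/416 = 60969/416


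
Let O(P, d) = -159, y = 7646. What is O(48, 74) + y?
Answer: 7487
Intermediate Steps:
O(48, 74) + y = -159 + 7646 = 7487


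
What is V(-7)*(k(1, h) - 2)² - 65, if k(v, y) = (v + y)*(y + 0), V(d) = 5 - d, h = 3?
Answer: 1135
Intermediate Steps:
k(v, y) = y*(v + y) (k(v, y) = (v + y)*y = y*(v + y))
V(-7)*(k(1, h) - 2)² - 65 = (5 - 1*(-7))*(3*(1 + 3) - 2)² - 65 = (5 + 7)*(3*4 - 2)² - 65 = 12*(12 - 2)² - 65 = 12*10² - 65 = 12*100 - 65 = 1200 - 65 = 1135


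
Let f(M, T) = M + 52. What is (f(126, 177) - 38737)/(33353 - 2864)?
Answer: -12853/10163 ≈ -1.2647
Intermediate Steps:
f(M, T) = 52 + M
(f(126, 177) - 38737)/(33353 - 2864) = ((52 + 126) - 38737)/(33353 - 2864) = (178 - 38737)/30489 = -38559*1/30489 = -12853/10163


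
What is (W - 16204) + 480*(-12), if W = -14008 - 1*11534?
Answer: -47506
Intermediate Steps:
W = -25542 (W = -14008 - 11534 = -25542)
(W - 16204) + 480*(-12) = (-25542 - 16204) + 480*(-12) = -41746 - 5760 = -47506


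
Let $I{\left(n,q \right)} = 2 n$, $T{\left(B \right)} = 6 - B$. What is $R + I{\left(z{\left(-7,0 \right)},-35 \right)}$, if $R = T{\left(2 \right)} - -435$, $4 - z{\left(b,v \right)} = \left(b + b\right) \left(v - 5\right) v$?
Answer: $447$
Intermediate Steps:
$z{\left(b,v \right)} = 4 - 2 b v \left(-5 + v\right)$ ($z{\left(b,v \right)} = 4 - \left(b + b\right) \left(v - 5\right) v = 4 - 2 b \left(-5 + v\right) v = 4 - 2 b v \left(-5 + v\right)$)
$R = 439$ ($R = \left(6 - 2\right) - -435 = \left(6 - 2\right) + 435 = 4 + 435 = 439$)
$R + I{\left(z{\left(-7,0 \right)},-35 \right)} = 439 + 2 \left(4 - - 14 \cdot 0^{2} + 10 \left(-7\right) 0\right) = 439 + 2 \left(4 - \left(-14\right) 0 + 0\right) = 439 + 2 \left(4 + 0 + 0\right) = 439 + 2 \cdot 4 = 439 + 8 = 447$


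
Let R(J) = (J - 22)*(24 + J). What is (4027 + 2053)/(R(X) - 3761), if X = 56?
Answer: -6080/1041 ≈ -5.8405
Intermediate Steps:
R(J) = (-22 + J)*(24 + J)
(4027 + 2053)/(R(X) - 3761) = (4027 + 2053)/((-528 + 56**2 + 2*56) - 3761) = 6080/((-528 + 3136 + 112) - 3761) = 6080/(2720 - 3761) = 6080/(-1041) = 6080*(-1/1041) = -6080/1041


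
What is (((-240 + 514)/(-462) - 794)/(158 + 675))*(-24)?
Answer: 1468408/64141 ≈ 22.893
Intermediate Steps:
(((-240 + 514)/(-462) - 794)/(158 + 675))*(-24) = ((274*(-1/462) - 794)/833)*(-24) = ((-137/231 - 794)*(1/833))*(-24) = -183551/231*1/833*(-24) = -183551/192423*(-24) = 1468408/64141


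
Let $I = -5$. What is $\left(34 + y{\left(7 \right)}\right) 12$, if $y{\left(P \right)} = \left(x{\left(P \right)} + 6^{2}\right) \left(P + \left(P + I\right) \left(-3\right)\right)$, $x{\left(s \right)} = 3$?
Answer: $876$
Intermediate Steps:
$y{\left(P \right)} = 585 - 78 P$ ($y{\left(P \right)} = \left(3 + 6^{2}\right) \left(P + \left(P - 5\right) \left(-3\right)\right) = \left(3 + 36\right) \left(P + \left(-5 + P\right) \left(-3\right)\right) = 39 \left(P - \left(-15 + 3 P\right)\right) = 39 \left(15 - 2 P\right) = 585 - 78 P$)
$\left(34 + y{\left(7 \right)}\right) 12 = \left(34 + \left(585 - 546\right)\right) 12 = \left(34 + 39\right) 12 = 73 \cdot 12 = 876$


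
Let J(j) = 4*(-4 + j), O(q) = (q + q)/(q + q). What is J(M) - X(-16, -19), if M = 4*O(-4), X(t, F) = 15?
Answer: -15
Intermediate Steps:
O(q) = 1 (O(q) = (2*q)/((2*q)) = (2*q)*(1/(2*q)) = 1)
M = 4 (M = 4*1 = 4)
J(j) = -16 + 4*j
J(M) - X(-16, -19) = (-16 + 4*4) - 1*15 = (-16 + 16) - 15 = 0 - 15 = -15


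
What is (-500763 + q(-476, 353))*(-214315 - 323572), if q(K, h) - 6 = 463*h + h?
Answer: 181249092955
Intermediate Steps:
q(K, h) = 6 + 464*h (q(K, h) = 6 + (463*h + h) = 6 + 464*h)
(-500763 + q(-476, 353))*(-214315 - 323572) = (-500763 + (6 + 464*353))*(-214315 - 323572) = (-500763 + (6 + 163792))*(-537887) = (-500763 + 163798)*(-537887) = -336965*(-537887) = 181249092955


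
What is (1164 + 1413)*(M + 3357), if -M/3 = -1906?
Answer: 23386275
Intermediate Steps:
M = 5718 (M = -3*(-1906) = 5718)
(1164 + 1413)*(M + 3357) = (1164 + 1413)*(5718 + 3357) = 2577*9075 = 23386275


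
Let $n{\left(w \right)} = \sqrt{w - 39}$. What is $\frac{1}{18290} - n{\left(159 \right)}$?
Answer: $\frac{1}{18290} - 2 \sqrt{30} \approx -10.954$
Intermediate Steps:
$n{\left(w \right)} = \sqrt{-39 + w}$ ($n{\left(w \right)} = \sqrt{w - 39} = \sqrt{-39 + w}$)
$\frac{1}{18290} - n{\left(159 \right)} = \frac{1}{18290} - \sqrt{-39 + 159} = \frac{1}{18290} - \sqrt{120} = \frac{1}{18290} - 2 \sqrt{30}$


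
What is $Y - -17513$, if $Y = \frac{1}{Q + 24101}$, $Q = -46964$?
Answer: $\frac{400399718}{22863} \approx 17513.0$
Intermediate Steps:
$Y = - \frac{1}{22863}$ ($Y = \frac{1}{-46964 + 24101} = \frac{1}{-22863} = - \frac{1}{22863} \approx -4.3739 \cdot 10^{-5}$)
$Y - -17513 = - \frac{1}{22863} - -17513 = - \frac{1}{22863} + 17513 = \frac{400399718}{22863}$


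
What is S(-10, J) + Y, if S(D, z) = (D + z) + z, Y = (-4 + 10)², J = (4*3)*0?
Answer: 26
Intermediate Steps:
J = 0 (J = 12*0 = 0)
Y = 36 (Y = 6² = 36)
S(D, z) = D + 2*z
S(-10, J) + Y = (-10 + 2*0) + 36 = (-10 + 0) + 36 = -10 + 36 = 26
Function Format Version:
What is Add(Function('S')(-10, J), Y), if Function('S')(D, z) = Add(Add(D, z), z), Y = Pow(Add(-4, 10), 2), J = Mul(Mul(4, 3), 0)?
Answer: 26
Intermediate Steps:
J = 0 (J = Mul(12, 0) = 0)
Y = 36 (Y = Pow(6, 2) = 36)
Function('S')(D, z) = Add(D, Mul(2, z))
Add(Function('S')(-10, J), Y) = Add(Add(-10, Mul(2, 0)), 36) = Add(Add(-10, 0), 36) = Add(-10, 36) = 26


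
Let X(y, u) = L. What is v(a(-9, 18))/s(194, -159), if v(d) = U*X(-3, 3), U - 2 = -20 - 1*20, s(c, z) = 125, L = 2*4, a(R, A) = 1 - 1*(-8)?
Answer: -304/125 ≈ -2.4320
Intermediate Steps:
a(R, A) = 9 (a(R, A) = 1 + 8 = 9)
L = 8
X(y, u) = 8
U = -38 (U = 2 + (-20 - 1*20) = 2 + (-20 - 20) = 2 - 40 = -38)
v(d) = -304 (v(d) = -38*8 = -304)
v(a(-9, 18))/s(194, -159) = -304/125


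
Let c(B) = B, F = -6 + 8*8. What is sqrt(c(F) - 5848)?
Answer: I*sqrt(5790) ≈ 76.092*I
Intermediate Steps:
F = 58 (F = -6 + 64 = 58)
sqrt(c(F) - 5848) = sqrt(58 - 5848) = sqrt(-5790) = I*sqrt(5790)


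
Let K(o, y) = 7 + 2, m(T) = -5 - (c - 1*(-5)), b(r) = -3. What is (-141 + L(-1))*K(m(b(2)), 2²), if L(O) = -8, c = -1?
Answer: -1341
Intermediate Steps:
m(T) = -9 (m(T) = -5 - (-1 - 1*(-5)) = -5 - (-1 + 5) = -5 - 1*4 = -5 - 4 = -9)
K(o, y) = 9
(-141 + L(-1))*K(m(b(2)), 2²) = (-141 - 8)*9 = -149*9 = -1341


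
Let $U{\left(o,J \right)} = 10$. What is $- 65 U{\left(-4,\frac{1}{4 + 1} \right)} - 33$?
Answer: $-683$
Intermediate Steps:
$- 65 U{\left(-4,\frac{1}{4 + 1} \right)} - 33 = \left(-65\right) 10 - 33 = -650 - 33 = -683$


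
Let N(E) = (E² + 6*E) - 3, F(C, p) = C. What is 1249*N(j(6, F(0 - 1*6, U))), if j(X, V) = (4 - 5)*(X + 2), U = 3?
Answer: 16237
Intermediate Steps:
j(X, V) = -2 - X (j(X, V) = -(2 + X) = -2 - X)
N(E) = -3 + E² + 6*E
1249*N(j(6, F(0 - 1*6, U))) = 1249*(-3 + (-2 - 1*6)² + 6*(-2 - 1*6)) = 1249*(-3 + (-2 - 6)² + 6*(-2 - 6)) = 1249*(-3 + (-8)² + 6*(-8)) = 1249*(-3 + 64 - 48) = 1249*13 = 16237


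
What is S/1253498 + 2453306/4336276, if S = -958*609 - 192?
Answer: 136125695731/1358878323362 ≈ 0.10018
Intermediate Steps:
S = -583614 (S = -583422 - 192 = -583614)
S/1253498 + 2453306/4336276 = -583614/1253498 + 2453306/4336276 = -583614*1/1253498 + 2453306*(1/4336276) = -291807/626749 + 1226653/2168138 = 136125695731/1358878323362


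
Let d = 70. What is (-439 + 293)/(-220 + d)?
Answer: 73/75 ≈ 0.97333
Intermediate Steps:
(-439 + 293)/(-220 + d) = (-439 + 293)/(-220 + 70) = -146/(-150) = -146*(-1/150) = 73/75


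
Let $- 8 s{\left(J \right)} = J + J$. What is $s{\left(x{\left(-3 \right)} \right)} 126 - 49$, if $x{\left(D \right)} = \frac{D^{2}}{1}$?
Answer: $- \frac{665}{2} \approx -332.5$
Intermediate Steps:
$x{\left(D \right)} = D^{2}$ ($x{\left(D \right)} = 1 D^{2} = D^{2}$)
$s{\left(J \right)} = - \frac{J}{4}$ ($s{\left(J \right)} = - \frac{J + J}{8} = - \frac{2 J}{8} = - \frac{J}{4}$)
$s{\left(x{\left(-3 \right)} \right)} 126 - 49 = - \frac{\left(-3\right)^{2}}{4} \cdot 126 - 49 = \left(- \frac{1}{4}\right) 9 \cdot 126 - 49 = \left(- \frac{9}{4}\right) 126 - 49 = - \frac{567}{2} - 49 = - \frac{665}{2}$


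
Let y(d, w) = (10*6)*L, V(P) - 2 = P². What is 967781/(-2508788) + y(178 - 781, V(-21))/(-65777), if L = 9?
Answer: -65012476357/165020548276 ≈ -0.39397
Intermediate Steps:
V(P) = 2 + P²
y(d, w) = 540 (y(d, w) = (10*6)*9 = 60*9 = 540)
967781/(-2508788) + y(178 - 781, V(-21))/(-65777) = 967781/(-2508788) + 540/(-65777) = 967781*(-1/2508788) + 540*(-1/65777) = -967781/2508788 - 540/65777 = -65012476357/165020548276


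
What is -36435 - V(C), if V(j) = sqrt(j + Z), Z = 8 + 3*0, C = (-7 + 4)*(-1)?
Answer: -36435 - sqrt(11) ≈ -36438.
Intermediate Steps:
C = 3 (C = -3*(-1) = 3)
Z = 8 (Z = 8 + 0 = 8)
V(j) = sqrt(8 + j) (V(j) = sqrt(j + 8) = sqrt(8 + j))
-36435 - V(C) = -36435 - sqrt(8 + 3) = -36435 - sqrt(11)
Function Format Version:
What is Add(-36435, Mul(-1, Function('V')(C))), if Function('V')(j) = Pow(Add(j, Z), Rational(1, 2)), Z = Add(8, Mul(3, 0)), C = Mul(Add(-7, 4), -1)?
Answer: Add(-36435, Mul(-1, Pow(11, Rational(1, 2)))) ≈ -36438.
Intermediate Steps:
C = 3 (C = Mul(-3, -1) = 3)
Z = 8 (Z = Add(8, 0) = 8)
Function('V')(j) = Pow(Add(8, j), Rational(1, 2)) (Function('V')(j) = Pow(Add(j, 8), Rational(1, 2)) = Pow(Add(8, j), Rational(1, 2)))
Add(-36435, Mul(-1, Function('V')(C))) = Add(-36435, Mul(-1, Pow(Add(8, 3), Rational(1, 2)))) = Add(-36435, Mul(-1, Pow(11, Rational(1, 2))))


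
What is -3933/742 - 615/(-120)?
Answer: -521/2968 ≈ -0.17554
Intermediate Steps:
-3933/742 - 615/(-120) = -3933*1/742 - 615*(-1/120) = -3933/742 + 41/8 = -521/2968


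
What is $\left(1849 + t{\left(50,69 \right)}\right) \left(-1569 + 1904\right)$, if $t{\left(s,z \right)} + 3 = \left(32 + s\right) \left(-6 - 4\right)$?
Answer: $343710$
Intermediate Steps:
$t{\left(s,z \right)} = -323 - 10 s$ ($t{\left(s,z \right)} = -3 + \left(32 + s\right) \left(-6 - 4\right) = -3 + \left(32 + s\right) \left(-10\right) = -3 - \left(320 + 10 s\right) = -323 - 10 s$)
$\left(1849 + t{\left(50,69 \right)}\right) \left(-1569 + 1904\right) = \left(1849 - 823\right) \left(-1569 + 1904\right) = \left(1849 - 823\right) 335 = 1026 \cdot 335 = 343710$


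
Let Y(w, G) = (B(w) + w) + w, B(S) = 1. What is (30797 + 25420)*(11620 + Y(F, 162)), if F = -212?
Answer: 629461749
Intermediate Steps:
Y(w, G) = 1 + 2*w (Y(w, G) = (1 + w) + w = 1 + 2*w)
(30797 + 25420)*(11620 + Y(F, 162)) = (30797 + 25420)*(11620 + (1 + 2*(-212))) = 56217*(11620 + (1 - 424)) = 56217*(11620 - 423) = 56217*11197 = 629461749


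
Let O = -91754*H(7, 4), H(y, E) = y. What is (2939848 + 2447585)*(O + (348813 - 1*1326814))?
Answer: -8729144553807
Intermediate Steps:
O = -642278 (O = -91754*7 = -642278)
(2939848 + 2447585)*(O + (348813 - 1*1326814)) = (2939848 + 2447585)*(-642278 + (348813 - 1*1326814)) = 5387433*(-642278 + (348813 - 1326814)) = 5387433*(-642278 - 978001) = 5387433*(-1620279) = -8729144553807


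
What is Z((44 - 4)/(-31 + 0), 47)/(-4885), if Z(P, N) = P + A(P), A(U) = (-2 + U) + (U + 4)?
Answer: 58/151435 ≈ 0.00038300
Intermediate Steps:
A(U) = 2 + 2*U (A(U) = (-2 + U) + (4 + U) = 2 + 2*U)
Z(P, N) = 2 + 3*P (Z(P, N) = P + (2 + 2*P) = 2 + 3*P)
Z((44 - 4)/(-31 + 0), 47)/(-4885) = (2 + 3*((44 - 4)/(-31 + 0)))/(-4885) = (2 + 3*(40/(-31)))*(-1/4885) = (2 + 3*(40*(-1/31)))*(-1/4885) = (2 + 3*(-40/31))*(-1/4885) = (2 - 120/31)*(-1/4885) = -58/31*(-1/4885) = 58/151435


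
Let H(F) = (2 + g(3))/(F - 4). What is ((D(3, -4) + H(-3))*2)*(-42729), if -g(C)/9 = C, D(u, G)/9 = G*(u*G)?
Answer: -260561442/7 ≈ -3.7223e+7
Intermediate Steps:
D(u, G) = 9*u*G² (D(u, G) = 9*(G*(u*G)) = 9*(G*(G*u)) = 9*(u*G²) = 9*u*G²)
g(C) = -9*C
H(F) = -25/(-4 + F) (H(F) = (2 - 9*3)/(F - 4) = (2 - 27)/(-4 + F) = -25/(-4 + F))
((D(3, -4) + H(-3))*2)*(-42729) = ((9*3*(-4)² - 25/(-4 - 3))*2)*(-42729) = ((9*3*16 - 25/(-7))*2)*(-42729) = ((432 - 25*(-⅐))*2)*(-42729) = ((432 + 25/7)*2)*(-42729) = ((3049/7)*2)*(-42729) = (6098/7)*(-42729) = -260561442/7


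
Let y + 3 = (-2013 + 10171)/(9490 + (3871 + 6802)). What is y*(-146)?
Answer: 7640326/20163 ≈ 378.93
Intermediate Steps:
y = -52331/20163 (y = -3 + (-2013 + 10171)/(9490 + (3871 + 6802)) = -3 + 8158/(9490 + 10673) = -3 + 8158/20163 = -52331/20163 ≈ -2.5954)
y*(-146) = -52331/20163*(-146) = 7640326/20163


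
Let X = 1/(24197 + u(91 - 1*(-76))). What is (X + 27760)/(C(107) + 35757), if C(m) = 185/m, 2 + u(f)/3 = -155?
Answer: 70473812427/90780041584 ≈ 0.77631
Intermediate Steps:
u(f) = -471 (u(f) = -6 + 3*(-155) = -6 - 465 = -471)
X = 1/23726 (X = 1/(24197 - 471) = 1/23726 ≈ 4.2148e-5)
(X + 27760)/(C(107) + 35757) = (1/23726 + 27760)/(185/107 + 35757) = 658633761/(23726*(185*(1/107) + 35757)) = 658633761/(23726*(185/107 + 35757)) = 658633761/(23726*(3826184/107)) = (658633761/23726)*(107/3826184) = 70473812427/90780041584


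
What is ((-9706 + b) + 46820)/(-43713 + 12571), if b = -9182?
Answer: -13966/15571 ≈ -0.89692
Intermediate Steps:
((-9706 + b) + 46820)/(-43713 + 12571) = ((-9706 - 9182) + 46820)/(-43713 + 12571) = (-18888 + 46820)/(-31142) = 27932*(-1/31142) = -13966/15571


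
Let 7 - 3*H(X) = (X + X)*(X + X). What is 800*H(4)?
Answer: -15200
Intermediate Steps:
H(X) = 7/3 - 4*X**2/3 (H(X) = 7/3 - (X + X)*(X + X)/3 = 7/3 - 2*X*2*X/3 = 7/3 - 4*X**2/3)
800*H(4) = 800*(7/3 - 4/3*4**2) = 800*(7/3 - 4/3*16) = 800*(7/3 - 64/3) = 800*(-19) = -15200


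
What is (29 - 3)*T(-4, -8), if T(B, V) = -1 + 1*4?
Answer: 78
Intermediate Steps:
T(B, V) = 3 (T(B, V) = -1 + 4 = 3)
(29 - 3)*T(-4, -8) = (29 - 3)*3 = 26*3 = 78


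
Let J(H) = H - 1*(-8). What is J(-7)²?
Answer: 1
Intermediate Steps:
J(H) = 8 + H (J(H) = H + 8 = 8 + H)
J(-7)² = (8 - 7)² = 1² = 1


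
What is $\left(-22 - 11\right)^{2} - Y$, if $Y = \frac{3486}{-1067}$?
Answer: $\frac{1165449}{1067} \approx 1092.3$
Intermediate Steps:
$Y = - \frac{3486}{1067}$ ($Y = 3486 \left(- \frac{1}{1067}\right) = - \frac{3486}{1067} \approx -3.2671$)
$\left(-22 - 11\right)^{2} - Y = \left(-22 - 11\right)^{2} - - \frac{3486}{1067} = \left(-33\right)^{2} + \frac{3486}{1067} = 1089 + \frac{3486}{1067} = \frac{1165449}{1067}$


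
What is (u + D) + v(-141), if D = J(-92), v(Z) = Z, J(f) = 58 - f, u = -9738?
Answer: -9729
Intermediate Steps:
D = 150 (D = 58 - 1*(-92) = 58 + 92 = 150)
(u + D) + v(-141) = (-9738 + 150) - 141 = -9588 - 141 = -9729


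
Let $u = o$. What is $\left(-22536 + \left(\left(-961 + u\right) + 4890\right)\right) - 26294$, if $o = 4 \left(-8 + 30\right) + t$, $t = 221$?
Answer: $-44592$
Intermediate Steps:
$o = 309$ ($o = 4 \left(-8 + 30\right) + 221 = 4 \cdot 22 + 221 = 88 + 221 = 309$)
$u = 309$
$\left(-22536 + \left(\left(-961 + u\right) + 4890\right)\right) - 26294 = \left(-22536 + \left(\left(-961 + 309\right) + 4890\right)\right) - 26294 = \left(-22536 + \left(-652 + 4890\right)\right) - 26294 = \left(-22536 + 4238\right) - 26294 = -18298 - 26294 = -44592$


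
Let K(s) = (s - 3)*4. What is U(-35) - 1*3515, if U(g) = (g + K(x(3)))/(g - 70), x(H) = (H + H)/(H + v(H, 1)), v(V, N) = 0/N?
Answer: -123012/35 ≈ -3514.6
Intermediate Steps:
v(V, N) = 0
x(H) = 2 (x(H) = (H + H)/(H + 0) = (2*H)/H = 2)
K(s) = -12 + 4*s (K(s) = (-3 + s)*4 = -12 + 4*s)
U(g) = (-4 + g)/(-70 + g) (U(g) = (g + (-12 + 4*2))/(g - 70) = (g + (-12 + 8))/(-70 + g) = (g - 4)/(-70 + g) = (-4 + g)/(-70 + g))
U(-35) - 1*3515 = (-4 - 35)/(-70 - 35) - 1*3515 = -39/(-105) - 3515 = -1/105*(-39) - 3515 = 13/35 - 3515 = -123012/35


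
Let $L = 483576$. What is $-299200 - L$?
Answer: $-782776$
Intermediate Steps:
$-299200 - L = -299200 - 483576 = -782776$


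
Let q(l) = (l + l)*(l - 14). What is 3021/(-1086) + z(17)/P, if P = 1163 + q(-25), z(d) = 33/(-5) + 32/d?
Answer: -266602397/95787010 ≈ -2.7833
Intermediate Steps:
q(l) = 2*l*(-14 + l) (q(l) = (2*l)*(-14 + l) = 2*l*(-14 + l))
z(d) = -33/5 + 32/d (z(d) = 33*(-1/5) + 32/d = -33/5 + 32/d)
P = 3113 (P = 1163 + 2*(-25)*(-14 - 25) = 1163 + 2*(-25)*(-39) = 1163 + 1950 = 3113)
3021/(-1086) + z(17)/P = 3021/(-1086) + (-33/5 + 32/17)/3113 = 3021*(-1/1086) + (-33/5 + 32*(1/17))*(1/3113) = -1007/362 + (-33/5 + 32/17)*(1/3113) = -1007/362 - 401/85*1/3113 = -1007/362 - 401/264605 = -266602397/95787010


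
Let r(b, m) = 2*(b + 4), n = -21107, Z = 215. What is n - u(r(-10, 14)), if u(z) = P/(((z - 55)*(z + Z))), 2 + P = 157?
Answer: -287076152/13601 ≈ -21107.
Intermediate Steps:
P = 155 (P = -2 + 157 = 155)
r(b, m) = 8 + 2*b (r(b, m) = 2*(4 + b) = 8 + 2*b)
u(z) = 155/((-55 + z)*(215 + z)) (u(z) = 155/(((z - 55)*(z + 215))) = 155/(((-55 + z)*(215 + z))) = 155*(1/((-55 + z)*(215 + z))) = 155/((-55 + z)*(215 + z)))
n - u(r(-10, 14)) = -21107 - 155/(-11825 + (8 + 2*(-10))² + 160*(8 + 2*(-10))) = -21107 - 155/(-11825 + (8 - 20)² + 160*(8 - 20)) = -21107 - 155/(-11825 + (-12)² + 160*(-12)) = -21107 - 155/(-11825 + 144 - 1920) = -21107 - 155/(-13601) = -21107 - 155*(-1)/13601 = -21107 - 1*(-155/13601) = -21107 + 155/13601 = -287076152/13601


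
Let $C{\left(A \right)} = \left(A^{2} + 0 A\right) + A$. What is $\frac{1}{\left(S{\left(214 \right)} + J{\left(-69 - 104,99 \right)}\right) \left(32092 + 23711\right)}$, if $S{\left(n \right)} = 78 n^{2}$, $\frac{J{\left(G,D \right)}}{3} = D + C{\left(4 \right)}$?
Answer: $\frac{1}{199353148335} \approx 5.0162 \cdot 10^{-12}$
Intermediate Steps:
$C{\left(A \right)} = A + A^{2}$ ($C{\left(A \right)} = \left(A^{2} + 0\right) + A = A^{2} + A = A + A^{2}$)
$J{\left(G,D \right)} = 60 + 3 D$ ($J{\left(G,D \right)} = 3 \left(D + 4 \left(1 + 4\right)\right) = 3 \left(D + 4 \cdot 5\right) = 3 \left(D + 20\right) = 3 \left(20 + D\right) = 60 + 3 D$)
$\frac{1}{\left(S{\left(214 \right)} + J{\left(-69 - 104,99 \right)}\right) \left(32092 + 23711\right)} = \frac{1}{\left(78 \cdot 214^{2} + \left(60 + 3 \cdot 99\right)\right) \left(32092 + 23711\right)} = \frac{1}{\left(78 \cdot 45796 + \left(60 + 297\right)\right) 55803} = \frac{1}{\left(3572088 + 357\right) 55803} = \frac{1}{3572445 \cdot 55803} = \frac{1}{199353148335}$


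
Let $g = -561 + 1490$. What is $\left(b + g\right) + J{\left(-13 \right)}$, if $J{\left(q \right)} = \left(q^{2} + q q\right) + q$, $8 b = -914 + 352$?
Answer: $\frac{4735}{4} \approx 1183.8$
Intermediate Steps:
$g = 929$
$b = - \frac{281}{4}$ ($b = \frac{-914 + 352}{8} = \frac{1}{8} \left(-562\right) = - \frac{281}{4} \approx -70.25$)
$J{\left(q \right)} = q + 2 q^{2}$ ($J{\left(q \right)} = \left(q^{2} + q^{2}\right) + q = 2 q^{2} + q = q + 2 q^{2}$)
$\left(b + g\right) + J{\left(-13 \right)} = \left(- \frac{281}{4} + 929\right) - 13 \left(1 + 2 \left(-13\right)\right) = \frac{3435}{4} - 13 \left(1 - 26\right) = \frac{3435}{4} - -325 = \frac{3435}{4} + 325 = \frac{4735}{4}$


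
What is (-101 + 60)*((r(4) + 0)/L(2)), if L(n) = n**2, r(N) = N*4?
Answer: -164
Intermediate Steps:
r(N) = 4*N
(-101 + 60)*((r(4) + 0)/L(2)) = (-101 + 60)*((4*4 + 0)/(2**2)) = -41*(16 + 0)/4 = -656/4 = -41*4 = -164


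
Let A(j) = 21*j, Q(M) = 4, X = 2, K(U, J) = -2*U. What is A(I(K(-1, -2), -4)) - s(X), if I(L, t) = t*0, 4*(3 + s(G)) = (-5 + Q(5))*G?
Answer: 7/2 ≈ 3.5000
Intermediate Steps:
s(G) = -3 - G/4 (s(G) = -3 + ((-5 + 4)*G)/4 = -3 + (-G)/4 = -3 - G/4)
I(L, t) = 0
A(I(K(-1, -2), -4)) - s(X) = 21*0 - (-3 - 1/4*2) = 0 - (-3 - 1/2) = 0 - 1*(-7/2) = 0 + 7/2 = 7/2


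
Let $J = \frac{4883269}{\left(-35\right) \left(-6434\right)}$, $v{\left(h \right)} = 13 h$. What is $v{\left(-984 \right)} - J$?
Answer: $- \frac{2885513749}{225190} \approx -12814.0$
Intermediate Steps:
$J = \frac{4883269}{225190} \approx 21.685$
$v{\left(-984 \right)} - J = 13 \left(-984\right) - \frac{4883269}{225190} = -12792 - \frac{4883269}{225190} = - \frac{2885513749}{225190}$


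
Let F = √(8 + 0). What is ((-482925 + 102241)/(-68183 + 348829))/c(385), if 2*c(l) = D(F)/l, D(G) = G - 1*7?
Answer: 1025943380/5753243 + 293126680*√2/5753243 ≈ 250.38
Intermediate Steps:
F = 2*√2 (F = √8 = 2*√2 ≈ 2.8284)
D(G) = -7 + G (D(G) = G - 7 = -7 + G)
c(l) = (-7 + 2*√2)/(2*l) (c(l) = ((-7 + 2*√2)/l)/2 = (-7 + 2*√2)/(2*l))
((-482925 + 102241)/(-68183 + 348829))/c(385) = ((-482925 + 102241)/(-68183 + 348829))/(((-7/2 + √2)/385)) = (-380684/280646)/(((-7/2 + √2)/385)) = (-380684*1/280646)/(-1/110 + √2/385) = -190342/(140323*(-1/110 + √2/385))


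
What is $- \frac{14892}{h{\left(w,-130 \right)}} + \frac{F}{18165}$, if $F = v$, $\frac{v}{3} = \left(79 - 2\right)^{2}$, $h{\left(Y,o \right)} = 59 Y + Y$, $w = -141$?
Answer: $\frac{66824}{24393} \approx 2.7395$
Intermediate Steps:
$h{\left(Y,o \right)} = 60 Y$
$v = 17787$ ($v = 3 \left(79 - 2\right)^{2} = 3 \cdot 77^{2} = 3 \cdot 5929 = 17787$)
$F = 17787$
$- \frac{14892}{h{\left(w,-130 \right)}} + \frac{F}{18165} = - \frac{14892}{60 \left(-141\right)} + \frac{17787}{18165} = - \frac{14892}{-8460} + 17787 \cdot \frac{1}{18165} = \left(-14892\right) \left(- \frac{1}{8460}\right) + \frac{847}{865} = \frac{1241}{705} + \frac{847}{865} = \frac{66824}{24393}$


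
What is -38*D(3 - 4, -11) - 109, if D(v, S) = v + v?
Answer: -33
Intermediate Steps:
D(v, S) = 2*v
-38*D(3 - 4, -11) - 109 = -76*(3 - 4) - 109 = -76*(-1) - 109 = -38*(-2) - 109 = 76 - 109 = -33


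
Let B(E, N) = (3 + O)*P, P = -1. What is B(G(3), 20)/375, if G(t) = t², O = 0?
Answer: -1/125 ≈ -0.0080000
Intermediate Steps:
B(E, N) = -3 (B(E, N) = (3 + 0)*(-1) = 3*(-1) = -3)
B(G(3), 20)/375 = -3/375 = -3*1/375 = -1/125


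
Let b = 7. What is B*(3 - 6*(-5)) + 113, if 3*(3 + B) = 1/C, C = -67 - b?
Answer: 1025/74 ≈ 13.851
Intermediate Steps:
C = -74 (C = -67 - 1*7 = -67 - 7 = -74)
B = -667/222 (B = -3 + (⅓)/(-74) = -3 + (⅓)*(-1/74) = -3 - 1/222 = -667/222 ≈ -3.0045)
B*(3 - 6*(-5)) + 113 = -667*(3 - 6*(-5))/222 + 113 = -667*(3 + 30)/222 + 113 = -667/222*33 + 113 = -7337/74 + 113 = 1025/74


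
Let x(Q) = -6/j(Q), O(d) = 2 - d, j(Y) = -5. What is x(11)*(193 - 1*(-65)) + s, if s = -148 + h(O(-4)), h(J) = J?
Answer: 838/5 ≈ 167.60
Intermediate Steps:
x(Q) = 6/5 (x(Q) = -6/(-5) = -6*(-⅕) = 6/5)
s = -142 (s = -148 + (2 - 1*(-4)) = -148 + (2 + 4) = -148 + 6 = -142)
x(11)*(193 - 1*(-65)) + s = 6*(193 - 1*(-65))/5 - 142 = 6*(193 + 65)/5 - 142 = (6/5)*258 - 142 = 1548/5 - 142 = 838/5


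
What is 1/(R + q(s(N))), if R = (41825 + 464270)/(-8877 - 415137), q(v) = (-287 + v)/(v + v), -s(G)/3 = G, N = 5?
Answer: 706690/6270521 ≈ 0.11270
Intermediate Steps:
s(G) = -3*G
q(v) = (-287 + v)/(2*v) (q(v) = (-287 + v)/((2*v)) = (-287 + v)*(1/(2*v)) = (-287 + v)/(2*v))
R = -506095/424014 (R = 506095/(-424014) = 506095*(-1/424014) = -506095/424014 ≈ -1.1936)
1/(R + q(s(N))) = 1/(-506095/424014 + (-287 - 3*5)/(2*((-3*5)))) = 1/(-506095/424014 + (1/2)*(-287 - 15)/(-15)) = 1/(-506095/424014 + (1/2)*(-1/15)*(-302)) = 1/(-506095/424014 + 151/15) = 1/(6270521/706690) = 706690/6270521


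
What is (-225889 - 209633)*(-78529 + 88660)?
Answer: -4412273382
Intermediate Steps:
(-225889 - 209633)*(-78529 + 88660) = -435522*10131 = -4412273382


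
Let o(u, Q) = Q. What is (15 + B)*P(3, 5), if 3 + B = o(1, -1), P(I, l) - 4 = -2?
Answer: 22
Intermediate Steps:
P(I, l) = 2 (P(I, l) = 4 - 2 = 2)
B = -4 (B = -3 - 1 = -4)
(15 + B)*P(3, 5) = (15 - 4)*2 = 11*2 = 22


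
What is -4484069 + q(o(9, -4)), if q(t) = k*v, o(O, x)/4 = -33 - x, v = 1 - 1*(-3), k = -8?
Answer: -4484101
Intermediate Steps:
v = 4 (v = 1 + 3 = 4)
o(O, x) = -132 - 4*x (o(O, x) = 4*(-33 - x) = -132 - 4*x)
q(t) = -32 (q(t) = -8*4 = -32)
-4484069 + q(o(9, -4)) = -4484069 - 32 = -4484101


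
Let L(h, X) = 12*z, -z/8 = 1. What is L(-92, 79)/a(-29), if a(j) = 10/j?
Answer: 1392/5 ≈ 278.40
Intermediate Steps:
z = -8 (z = -8*1 = -8)
L(h, X) = -96 (L(h, X) = 12*(-8) = -96)
L(-92, 79)/a(-29) = -96/(10/(-29)) = -96/(10*(-1/29)) = -96/(-10/29) = -96*(-29/10) = 1392/5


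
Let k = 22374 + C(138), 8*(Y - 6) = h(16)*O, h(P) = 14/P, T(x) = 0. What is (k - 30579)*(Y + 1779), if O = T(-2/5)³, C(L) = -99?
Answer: -14822640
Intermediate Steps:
O = 0 (O = 0³ = 0)
Y = 6 (Y = 6 + ((14/16)*0)/8 = 6 + ((14*(1/16))*0)/8 = 6 + ((7/8)*0)/8 = 6 + (⅛)*0 = 6 + 0 = 6)
k = 22275 (k = 22374 - 99 = 22275)
(k - 30579)*(Y + 1779) = (22275 - 30579)*(6 + 1779) = -8304*1785 = -14822640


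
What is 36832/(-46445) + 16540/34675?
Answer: -20357972/64419215 ≈ -0.31602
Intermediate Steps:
36832/(-46445) + 16540/34675 = 36832*(-1/46445) + 16540*(1/34675) = -36832/46445 + 3308/6935 = -20357972/64419215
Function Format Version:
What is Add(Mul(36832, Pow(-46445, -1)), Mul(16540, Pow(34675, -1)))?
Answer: Rational(-20357972, 64419215) ≈ -0.31602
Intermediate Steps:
Add(Mul(36832, Pow(-46445, -1)), Mul(16540, Pow(34675, -1))) = Add(Mul(36832, Rational(-1, 46445)), Mul(16540, Rational(1, 34675))) = Add(Rational(-36832, 46445), Rational(3308, 6935)) = Rational(-20357972, 64419215)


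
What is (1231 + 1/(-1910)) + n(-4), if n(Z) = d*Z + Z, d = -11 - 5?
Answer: 2465809/1910 ≈ 1291.0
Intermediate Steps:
d = -16
n(Z) = -15*Z (n(Z) = -16*Z + Z = -15*Z)
(1231 + 1/(-1910)) + n(-4) = (1231 + 1/(-1910)) - 15*(-4) = (1231 - 1/1910) + 60 = 2351209/1910 + 60 = 2465809/1910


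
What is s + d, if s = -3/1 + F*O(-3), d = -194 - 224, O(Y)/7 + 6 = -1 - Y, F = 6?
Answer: -589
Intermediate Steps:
O(Y) = -49 - 7*Y (O(Y) = -42 + 7*(-1 - Y) = -42 + (-7 - 7*Y) = -49 - 7*Y)
d = -418
s = -171 (s = -3/1 + 6*(-49 - 7*(-3)) = -3*1 + 6*(-49 + 21) = -3 + 6*(-28) = -3 - 168 = -171)
s + d = -171 - 418 = -589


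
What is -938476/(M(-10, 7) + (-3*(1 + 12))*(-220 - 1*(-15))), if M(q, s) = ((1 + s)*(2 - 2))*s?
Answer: -938476/7995 ≈ -117.38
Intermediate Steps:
M(q, s) = 0 (M(q, s) = ((1 + s)*0)*s = 0*s = 0)
-938476/(M(-10, 7) + (-3*(1 + 12))*(-220 - 1*(-15))) = -938476/(0 + (-3*(1 + 12))*(-220 - 1*(-15))) = -938476/(0 + (-3*13)*(-220 + 15)) = -938476/(0 - 39*(-205)) = -938476/(0 + 7995) = -938476/7995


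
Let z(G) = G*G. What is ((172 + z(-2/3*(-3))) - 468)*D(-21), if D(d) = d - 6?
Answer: 7884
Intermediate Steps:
z(G) = G²
D(d) = -6 + d
((172 + z(-2/3*(-3))) - 468)*D(-21) = ((172 + (-2/3*(-3))²) - 468)*(-6 - 21) = ((172 + (-2*⅓*(-3))²) - 468)*(-27) = ((172 + (-⅔*(-3))²) - 468)*(-27) = ((172 + 2²) - 468)*(-27) = ((172 + 4) - 468)*(-27) = (176 - 468)*(-27) = -292*(-27) = 7884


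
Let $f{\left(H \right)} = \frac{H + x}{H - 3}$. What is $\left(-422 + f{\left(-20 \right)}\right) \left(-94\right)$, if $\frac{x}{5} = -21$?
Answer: $\frac{900614}{23} \approx 39157.0$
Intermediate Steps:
$x = -105$ ($x = 5 \left(-21\right) = -105$)
$f{\left(H \right)} = \frac{-105 + H}{-3 + H}$ ($f{\left(H \right)} = \frac{H - 105}{H - 3} = \frac{-105 + H}{-3 + H}$)
$\left(-422 + f{\left(-20 \right)}\right) \left(-94\right) = \left(-422 + \frac{-105 - 20}{-3 - 20}\right) \left(-94\right) = \left(-422 + \frac{1}{-23} \left(-125\right)\right) \left(-94\right) = \left(-422 - - \frac{125}{23}\right) \left(-94\right) = \left(-422 + \frac{125}{23}\right) \left(-94\right) = \left(- \frac{9581}{23}\right) \left(-94\right) = \frac{900614}{23}$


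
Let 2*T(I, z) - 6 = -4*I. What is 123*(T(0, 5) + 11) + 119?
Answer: 1841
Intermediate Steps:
T(I, z) = 3 - 2*I (T(I, z) = 3 + (-4*I)/2 = 3 - 2*I)
123*(T(0, 5) + 11) + 119 = 123*((3 - 2*0) + 11) + 119 = 123*((3 + 0) + 11) + 119 = 123*(3 + 11) + 119 = 123*14 + 119 = 1722 + 119 = 1841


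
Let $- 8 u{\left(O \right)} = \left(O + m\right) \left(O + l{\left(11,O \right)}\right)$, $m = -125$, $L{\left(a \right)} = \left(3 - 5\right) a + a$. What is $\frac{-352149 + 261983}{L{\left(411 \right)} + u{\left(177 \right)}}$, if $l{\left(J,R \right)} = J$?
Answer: $\frac{90166}{1633} \approx 55.215$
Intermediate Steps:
$L{\left(a \right)} = - a$ ($L{\left(a \right)} = - 2 a + a = - a$)
$u{\left(O \right)} = - \frac{\left(-125 + O\right) \left(11 + O\right)}{8}$ ($u{\left(O \right)} = - \frac{\left(O - 125\right) \left(O + 11\right)}{8} = - \frac{\left(-125 + O\right) \left(11 + O\right)}{8}$)
$\frac{-352149 + 261983}{L{\left(411 \right)} + u{\left(177 \right)}} = \frac{-352149 + 261983}{\left(-1\right) 411 + \left(\frac{1375}{8} - \frac{177^{2}}{8} + \frac{57}{4} \cdot 177\right)} = - \frac{90166}{-411 + \left(\frac{1375}{8} - \frac{31329}{8} + \frac{10089}{4}\right)} = - \frac{90166}{-411 - 1222} = - \frac{90166}{-1633} = \left(-90166\right) \left(- \frac{1}{1633}\right) = \frac{90166}{1633}$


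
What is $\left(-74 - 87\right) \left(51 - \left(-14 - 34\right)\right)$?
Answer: $-15939$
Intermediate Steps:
$\left(-74 - 87\right) \left(51 - \left(-14 - 34\right)\right) = - 161 \left(51 - -48\right) = - 161 \left(51 + 48\right) = \left(-161\right) 99 = -15939$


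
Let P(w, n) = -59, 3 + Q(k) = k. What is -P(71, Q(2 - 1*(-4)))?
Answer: 59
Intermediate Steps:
Q(k) = -3 + k
-P(71, Q(2 - 1*(-4))) = -1*(-59) = 59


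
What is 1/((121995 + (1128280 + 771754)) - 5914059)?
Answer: -1/3892030 ≈ -2.5694e-7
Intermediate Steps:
1/((121995 + (1128280 + 771754)) - 5914059) = 1/((121995 + 1900034) - 5914059) = 1/(2022029 - 5914059) = 1/(-3892030) = -1/3892030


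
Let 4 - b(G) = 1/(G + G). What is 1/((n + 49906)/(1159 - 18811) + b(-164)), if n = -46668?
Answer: 1447464/5528753 ≈ 0.26181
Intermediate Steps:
b(G) = 4 - 1/(2*G) (b(G) = 4 - 1/(G + G) = 4 - 1/(2*G))
1/((n + 49906)/(1159 - 18811) + b(-164)) = 1/((-46668 + 49906)/(1159 - 18811) + (4 - ½/(-164))) = 1/(3238/(-17652) + (4 - ½*(-1/164))) = 1/(3238*(-1/17652) + (4 + 1/328)) = 1/(-1619/8826 + 1313/328) = 1/(5528753/1447464) = 1447464/5528753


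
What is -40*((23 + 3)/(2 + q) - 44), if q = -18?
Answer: 1825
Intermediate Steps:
-40*((23 + 3)/(2 + q) - 44) = -40*((23 + 3)/(2 - 18) - 44) = -40*(26/(-16) - 44) = -40*(26*(-1/16) - 44) = -40*(-13/8 - 44) = -40*(-365/8) = 1825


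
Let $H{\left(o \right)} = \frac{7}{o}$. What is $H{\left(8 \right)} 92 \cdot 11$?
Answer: $\frac{1771}{2} \approx 885.5$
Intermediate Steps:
$H{\left(8 \right)} 92 \cdot 11 = \frac{7}{8} \cdot 92 \cdot 11 = \frac{161}{2} \cdot 11 = \frac{1771}{2}$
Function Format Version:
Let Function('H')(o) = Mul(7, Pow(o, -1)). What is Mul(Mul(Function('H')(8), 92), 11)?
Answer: Rational(1771, 2) ≈ 885.50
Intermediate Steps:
Mul(Mul(Function('H')(8), 92), 11) = Mul(Mul(Mul(7, Pow(8, -1)), 92), 11) = Mul(Mul(Mul(7, Rational(1, 8)), 92), 11) = Mul(Mul(Rational(7, 8), 92), 11) = Mul(Rational(161, 2), 11) = Rational(1771, 2)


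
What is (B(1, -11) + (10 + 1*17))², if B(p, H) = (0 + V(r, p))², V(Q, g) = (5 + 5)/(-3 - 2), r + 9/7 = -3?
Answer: 961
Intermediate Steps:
r = -30/7 (r = -9/7 - 3 = -30/7 ≈ -4.2857)
V(Q, g) = -2 (V(Q, g) = 10/(-5) = 10*(-⅕) = -2)
B(p, H) = 4 (B(p, H) = (0 - 2)² = (-2)² = 4)
(B(1, -11) + (10 + 1*17))² = (4 + (10 + 1*17))² = (4 + (10 + 17))² = (4 + 27)² = 31² = 961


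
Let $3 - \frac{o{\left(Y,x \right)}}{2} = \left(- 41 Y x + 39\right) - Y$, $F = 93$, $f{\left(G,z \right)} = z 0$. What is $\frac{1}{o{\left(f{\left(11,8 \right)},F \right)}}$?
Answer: $- \frac{1}{72} \approx -0.013889$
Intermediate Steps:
$f{\left(G,z \right)} = 0$
$o{\left(Y,x \right)} = -72 + 2 Y + 82 Y x$ ($o{\left(Y,x \right)} = 6 - 2 \left(\left(- 41 Y x + 39\right) - Y\right) = 6 - 2 \left(\left(39 - 41 Y x\right) - Y\right) = 6 - 2 \left(39 - Y - 41 Y x\right) = 6 + \left(-78 + 2 Y + 82 Y x\right) = -72 + 2 Y + 82 Y x$)
$\frac{1}{o{\left(f{\left(11,8 \right)},F \right)}} = \frac{1}{-72 + 2 \cdot 0 + 82 \cdot 0 \cdot 93} = \frac{1}{-72 + 0 + 0} = \frac{1}{-72} = - \frac{1}{72}$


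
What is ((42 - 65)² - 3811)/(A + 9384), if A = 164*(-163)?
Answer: 1641/8674 ≈ 0.18919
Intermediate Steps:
A = -26732
((42 - 65)² - 3811)/(A + 9384) = ((42 - 65)² - 3811)/(-26732 + 9384) = ((-23)² - 3811)/(-17348) = (529 - 3811)*(-1/17348) = -3282*(-1/17348) = 1641/8674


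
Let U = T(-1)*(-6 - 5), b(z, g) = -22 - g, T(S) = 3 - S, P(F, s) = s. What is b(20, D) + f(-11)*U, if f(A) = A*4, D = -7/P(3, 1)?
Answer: 1921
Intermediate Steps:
D = -7 (D = -7/1 = -7*1 = -7)
U = -44 (U = (3 - 1*(-1))*(-6 - 5) = (3 + 1)*(-11) = 4*(-11) = -44)
f(A) = 4*A
b(20, D) + f(-11)*U = (-22 - 1*(-7)) + (4*(-11))*(-44) = (-22 + 7) - 44*(-44) = -15 + 1936 = 1921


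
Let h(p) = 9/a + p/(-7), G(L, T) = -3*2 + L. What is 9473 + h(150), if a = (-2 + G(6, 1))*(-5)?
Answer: 661673/70 ≈ 9452.5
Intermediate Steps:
G(L, T) = -6 + L
a = 10 (a = (-2 + (-6 + 6))*(-5) = (-2 + 0)*(-5) = -2*(-5) = 10)
h(p) = 9/10 - p/7 (h(p) = 9/10 + p/(-7) = 9*(1/10) + p*(-1/7) = 9/10 - p/7)
9473 + h(150) = 9473 + (9/10 - 1/7*150) = 9473 + (9/10 - 150/7) = 9473 - 1437/70 = 661673/70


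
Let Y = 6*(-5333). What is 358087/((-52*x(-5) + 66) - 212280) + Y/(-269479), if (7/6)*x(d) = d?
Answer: -627995438587/399890128302 ≈ -1.5704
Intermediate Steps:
x(d) = 6*d/7
Y = -31998
358087/((-52*x(-5) + 66) - 212280) + Y/(-269479) = 358087/((-312*(-5)/7 + 66) - 212280) - 31998/(-269479) = 358087/((-52*(-30/7) + 66) - 212280) - 31998*(-1/269479) = 358087/((1560/7 + 66) - 212280) + 31998/269479 = 358087/(2022/7 - 212280) + 31998/269479 = 358087/(-1483938/7) + 31998/269479 = 358087*(-7/1483938) + 31998/269479 = -2506609/1483938 + 31998/269479 = -627995438587/399890128302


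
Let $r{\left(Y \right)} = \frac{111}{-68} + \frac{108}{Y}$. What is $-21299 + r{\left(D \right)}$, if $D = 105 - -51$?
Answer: $- \frac{18829147}{884} \approx -21300.0$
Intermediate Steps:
$D = 156$ ($D = 105 + 51 = 156$)
$r{\left(Y \right)} = - \frac{111}{68} + \frac{108}{Y}$ ($r{\left(Y \right)} = 111 \left(- \frac{1}{68}\right) + \frac{108}{Y} = - \frac{111}{68} + \frac{108}{Y}$)
$-21299 + r{\left(D \right)} = -21299 - \left(\frac{111}{68} - \frac{108}{156}\right) = -21299 + \left(- \frac{111}{68} + 108 \cdot \frac{1}{156}\right) = -21299 + \left(- \frac{111}{68} + \frac{9}{13}\right) = -21299 - \frac{831}{884} = - \frac{18829147}{884}$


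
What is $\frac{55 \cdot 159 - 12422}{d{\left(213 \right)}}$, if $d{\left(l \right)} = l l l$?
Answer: $- \frac{3677}{9663597} \approx -0.0003805$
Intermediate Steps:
$d{\left(l \right)} = l^{3}$ ($d{\left(l \right)} = l^{2} l = l^{3}$)
$\frac{55 \cdot 159 - 12422}{d{\left(213 \right)}} = \frac{55 \cdot 159 - 12422}{213^{3}} = \frac{8745 - 12422}{9663597} = \left(-3677\right) \frac{1}{9663597} = - \frac{3677}{9663597}$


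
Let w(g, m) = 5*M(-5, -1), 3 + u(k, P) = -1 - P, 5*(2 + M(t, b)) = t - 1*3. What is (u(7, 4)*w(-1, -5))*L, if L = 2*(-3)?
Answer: -864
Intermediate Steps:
M(t, b) = -13/5 + t/5 (M(t, b) = -2 + (t - 1*3)/5 = -2 + (t - 3)/5 = -2 + (-3 + t)/5 = -2 + (-3/5 + t/5) = -13/5 + t/5)
u(k, P) = -4 - P (u(k, P) = -3 + (-1 - P) = -4 - P)
L = -6
w(g, m) = -18 (w(g, m) = 5*(-13/5 + (1/5)*(-5)) = 5*(-13/5 - 1) = 5*(-18/5) = -18)
(u(7, 4)*w(-1, -5))*L = ((-4 - 1*4)*(-18))*(-6) = ((-4 - 4)*(-18))*(-6) = -8*(-18)*(-6) = 144*(-6) = -864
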